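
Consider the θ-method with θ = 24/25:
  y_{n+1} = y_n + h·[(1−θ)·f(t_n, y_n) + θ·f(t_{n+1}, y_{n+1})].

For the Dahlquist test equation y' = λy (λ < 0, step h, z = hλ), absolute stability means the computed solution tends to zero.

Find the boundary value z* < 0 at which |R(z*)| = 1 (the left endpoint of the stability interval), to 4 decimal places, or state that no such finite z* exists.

Test eqn y'=λy, z=hλ:
  y_{n+1} = y_n + z·[1/25·y_n + 24/25·y_{n+1}] ⇒ (1 − 24/25z)y_{n+1} = (1 + 1/25z)y_n
  R(z) = (1 + 1/25z)/(1 − 24/25z).

Need |R(x)|<1, x<0.
x=-0.34: |R|=0.7437
x=-2: |R|=0.3151
x=-10: |R|=0.0566
x=-100: |R|=0.0309
θ=24/25≥1/2 ⇒ |1+1/25x|<|1−24/25x| ∀x<0 ⇒ stable on all of ℝ⁻.

unbounded; (−∞, 0).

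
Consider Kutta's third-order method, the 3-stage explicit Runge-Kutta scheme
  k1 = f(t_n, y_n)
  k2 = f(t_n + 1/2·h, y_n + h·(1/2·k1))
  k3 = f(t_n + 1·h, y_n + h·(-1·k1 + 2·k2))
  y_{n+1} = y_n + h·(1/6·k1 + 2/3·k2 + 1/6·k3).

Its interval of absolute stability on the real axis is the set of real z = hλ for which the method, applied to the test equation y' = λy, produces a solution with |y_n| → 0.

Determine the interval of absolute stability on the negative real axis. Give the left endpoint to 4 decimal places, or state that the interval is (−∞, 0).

With y'=λy (z=hλ):
  order 3, 3-stage ⇒ R(z)=1+z+z^2/2+z^3/6
  (e.g. R(-1.1)=0.28317, |R|=0.28317)

Solve |R(x)|<1 on ℝ⁻.
x=-1.1: |R|=0.2832
|R(-2.73)|=1.3946 |R(-2.15)|=0.4951 |R(-1.55)|=0.0306
Bisect:
  x_lo=-3.1815 |R|=2.4876  x_hi=-0.2714 |R|=0.7621
  mid=-1.72641 |R|=0.09376 →hi
  mid=-2.45394 |R|=0.90589 →hi
  mid=-2.81770 |R|=1.57647 →lo
  mid=-2.63582 |R|=1.21412 →lo
  mid=-2.54488 |R|=1.05362 →lo
  mid=-2.49941 |R|=0.97820 →hi
  mid=-2.52214 |R|=1.01552 →lo
  mid=-2.51077 |R|=0.99676 →hi
  mid=-2.51646 |R|=1.00611 →lo
  ...
  [-2.51290,-2.51273] ⇒ x*=-2.5127
Stable set (-2.5127, 0).

z∈(-2.5127,0).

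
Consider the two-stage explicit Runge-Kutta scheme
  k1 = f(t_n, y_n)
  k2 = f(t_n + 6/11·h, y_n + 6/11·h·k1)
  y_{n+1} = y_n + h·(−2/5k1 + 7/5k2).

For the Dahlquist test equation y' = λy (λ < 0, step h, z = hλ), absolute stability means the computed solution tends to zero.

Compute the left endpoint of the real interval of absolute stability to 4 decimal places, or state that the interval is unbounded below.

left endpoint -1.3095.

Test eqn y'=λy, z=hλ:
  k1=λy_n ⇒ h·k1=z·y_n;  k2=λ(1+6/11z)y_n ⇒ h·k2=z(1+6/11z)y_n
  y_{n+1}/y_n = 1 − 2/5z + 7/5z(1+6/11z) = 1 + z + 42/55z²
  ⇒ R(z) = 1 + z + 42/55z².

Find x<0 with |R(x)|<1.
x=-1.28: |R|=0.9711
R=1: x+42/55x²=0 ⇒ x=−55/42=-1.3095; min R=1−1/(4·42/55)=0.6726>−1
Confirm numerically:
  x=-1.269: |R|=0.96073 <1
  x=-1.227: |R|=0.92268 <1
  x=-1.198: |R|=0.89797 <1
  x=-0.594: |R|=0.67544 <1
  x=-1.834: |R|=1.73453 >1
  x=-1.752: |R|=1.59198 >1
  x=-1.667: |R|=1.45506 >1
Interval (-1.3095, 0).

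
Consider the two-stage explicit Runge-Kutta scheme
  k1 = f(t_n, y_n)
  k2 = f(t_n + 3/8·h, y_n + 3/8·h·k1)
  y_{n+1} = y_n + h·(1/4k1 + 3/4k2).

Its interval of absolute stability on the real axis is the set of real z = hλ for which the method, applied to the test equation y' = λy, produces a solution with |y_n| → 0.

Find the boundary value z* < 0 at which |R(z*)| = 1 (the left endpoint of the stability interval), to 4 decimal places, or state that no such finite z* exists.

left endpoint -3.5556.

Test eqn y'=λy, z=hλ:
  k1=λy_n ⇒ h·k1=z·y_n;  k2=λ(1+3/8z)y_n ⇒ h·k2=z(1+3/8z)y_n
  y_{n+1}/y_n = 1 + 1/4z + 3/4z(1+3/8z) = 1 + z + 9/32z²
  so R(z) = 1 + z + 9/32z².

Solve |R(x)|<1 on ℝ⁻.
x=-0.64: |R|=0.4752
R=1: x+9/32x²=0 ⇒ x=−32/9=-3.5556; min R=1−1/(4·9/32)=0.1111>−1
Confirm numerically:
  x=-2.986: |R|=0.52168 <1
  x=-2.186: |R|=0.15798 <1
  x=-2.067: |R|=0.13464 <1
  x=-1.633: |R|=0.11701 <1
  x=-3.968: |R|=1.46029 >1
  x=-3.864: |R|=1.33520 >1
  x=-3.796: |R|=1.25670 >1
So |R|<1 on (-3.5556, 0).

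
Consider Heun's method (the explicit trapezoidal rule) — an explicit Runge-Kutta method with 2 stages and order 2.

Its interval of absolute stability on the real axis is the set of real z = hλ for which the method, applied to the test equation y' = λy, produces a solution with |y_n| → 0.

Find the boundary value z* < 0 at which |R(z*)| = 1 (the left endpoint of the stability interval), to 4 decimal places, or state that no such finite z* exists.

left endpoint -2.0000.

Set f=λy, z=hλ:
  order 2, 2-stage ⇒ R(z)=1+z+z^2/2
  (e.g. R(-1.79)=0.81205, |R|=0.81205)

Need |R(x)|<1, x<0.
x=-1.79: |R|=0.8121
|R(-1.68)|=0.7312 |R(-0.87)|=0.5085 |R(-0.74)|=0.5338
Bisect:
  x_lo=-2.6645 |R|=1.8853  x_hi=-0.1670 |R|=0.8469
  mid=-1.41577 |R|=0.58643 →hi
  mid=-2.04014 |R|=1.04094 →lo
  mid=-1.72795 |R|=0.76496 →hi
  mid=-1.88404 |R|=0.89077 →hi
  mid=-1.96209 |R|=0.96281 →hi
  mid=-2.00111 |R|=1.00111 →lo
  mid=-1.98160 |R|=0.98177 →hi
  mid=-1.99136 |R|=0.99139 →hi
  ...
  [-2.00005,-1.99989] ⇒ x*=-2.0000
Stable set (-2.0000, 0).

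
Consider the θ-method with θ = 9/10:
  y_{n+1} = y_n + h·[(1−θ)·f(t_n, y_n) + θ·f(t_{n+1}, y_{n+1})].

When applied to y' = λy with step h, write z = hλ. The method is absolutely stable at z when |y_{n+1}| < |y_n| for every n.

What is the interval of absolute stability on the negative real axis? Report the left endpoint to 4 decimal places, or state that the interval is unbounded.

On y'=λy, z=hλ:
  y_{n+1} = y_n + z·[1/10·y_n + 9/10·y_{n+1}] ⇒ (1 − 9/10z)y_{n+1} = (1 + 1/10z)y_n
  so R(z) = (1 + 1/10z)/(1 − 9/10z).

Need |R(x)|<1, x<0.
x=-0.91: |R|=0.4997
x=-2: |R|=0.2857
x=-10: |R|=0.0000
x=-100: |R|=0.0989
θ=9/10≥1/2 ⇒ |1+1/10x|<|1−9/10x| ∀x<0 ⇒ stable on all of ℝ⁻.

unbounded; (−∞, 0).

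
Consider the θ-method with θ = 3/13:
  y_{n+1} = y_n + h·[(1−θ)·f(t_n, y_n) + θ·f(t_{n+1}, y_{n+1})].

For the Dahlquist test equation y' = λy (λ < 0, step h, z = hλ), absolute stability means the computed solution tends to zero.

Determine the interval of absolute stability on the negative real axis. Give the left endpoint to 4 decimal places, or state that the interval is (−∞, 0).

With y'=λy (z=hλ):
  y_{n+1} = y_n + z·[10/13·y_n + 3/13·y_{n+1}] ⇒ (1 − 3/13z)y_{n+1} = (1 + 10/13z)y_n
  R(z) = (1 + 10/13z)/(1 − 3/13z).

Boundary: |R(x)|=1, x<0.
x=-1.61: |R|=0.1739
R=−1: 1+10/13x = −1+3/13x ⇒ -7/13x=2 ⇒ x=2/(-7/13)=-3.7143
Confirm numerically:
  x=-3.217: |R|=0.84632 <1
  x=-2.886: |R|=0.73229 <1
  x=-2.857: |R|=0.72180 <1
  x=-4.257: |R|=1.14741 >1
  x=-4.182: |R|=1.12816 >1
  x=-4.030: |R|=1.08808 >1
So |R|<1 on (-3.7143, 0).

z∈(-3.7143,0).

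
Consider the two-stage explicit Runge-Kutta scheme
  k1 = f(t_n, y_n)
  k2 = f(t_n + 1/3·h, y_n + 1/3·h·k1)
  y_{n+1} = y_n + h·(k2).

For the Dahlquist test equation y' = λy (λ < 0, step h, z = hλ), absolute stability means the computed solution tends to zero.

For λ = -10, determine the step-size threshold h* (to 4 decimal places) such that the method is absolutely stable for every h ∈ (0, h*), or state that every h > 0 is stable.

Set f=λy, z=hλ:
  k1=λy_n ⇒ h·k1=z·y_n;  k2=λ(1+1/3z)y_n ⇒ h·k2=z(1+1/3z)y_n
  y_{n+1}/y_n = 1 + z(1+1/3z) = 1 + z + 1/3z²
  ⇒ R(z) = 1 + z + 1/3z².

Boundary: |R(x)|=1, x<0.
x=-1.53: |R|=0.2503
R=1: x+1/3x²=0 ⇒ x=−3=-3.0000; min R=1−1/(4·1/3)=0.2500>−1
Confirm numerically:
  x=-2.381: |R|=0.50872 <1
  x=-2.199: |R|=0.41287 <1
  x=-1.821: |R|=0.28435 <1
  x=-1.332: |R|=0.25941 <1
  x=-3.538: |R|=1.63448 >1
  x=-3.361: |R|=1.40444 >1
  x=-3.113: |R|=1.11726 >1
Stable set (-3.0000, 0).

(-3.0000,0); λ=-10 ⇒ h* = (3)/10 = 0.3000.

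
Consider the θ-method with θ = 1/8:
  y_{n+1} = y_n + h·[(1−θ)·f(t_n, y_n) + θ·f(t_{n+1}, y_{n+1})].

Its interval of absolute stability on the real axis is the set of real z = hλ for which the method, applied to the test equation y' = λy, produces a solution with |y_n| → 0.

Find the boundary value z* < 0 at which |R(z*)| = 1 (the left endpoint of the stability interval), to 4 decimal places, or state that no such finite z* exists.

left endpoint -2.6667.

Test eqn y'=λy, z=hλ:
  y_{n+1} = y_n + z·[7/8·y_n + 1/8·y_{n+1}] ⇒ (1 − 1/8z)y_{n+1} = (1 + 7/8z)y_n
  R(z) = (1 + 7/8z)/(1 − 1/8z).

Solve |R(x)|<1 on ℝ⁻.
x=-1.52: |R|=0.2773
R=−1: 1+7/8x = −1+1/8x ⇒ -3/4x=2 ⇒ x=2/(-3/4)=-2.6667
Confirm numerically:
  x=-1.828: |R|=0.48799 <1
  x=-1.670: |R|=0.38159 <1
  x=-1.133: |R|=0.00756 <1
  x=-3.258: |R|=1.31515 >1
  x=-3.176: |R|=1.27344 >1
  x=-3.049: |R|=1.20762 >1
So |R|<1 on (-2.6667, 0).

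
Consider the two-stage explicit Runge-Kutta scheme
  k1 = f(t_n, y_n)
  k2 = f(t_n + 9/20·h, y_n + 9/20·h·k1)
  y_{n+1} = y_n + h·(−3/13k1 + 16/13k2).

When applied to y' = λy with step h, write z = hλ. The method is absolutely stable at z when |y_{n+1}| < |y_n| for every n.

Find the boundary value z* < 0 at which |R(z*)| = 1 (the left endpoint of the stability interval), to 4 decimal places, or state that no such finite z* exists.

z* = -1.8056.

Test eqn y'=λy, z=hλ:
  k1=λy_n ⇒ h·k1=z·y_n;  k2=λ(1+9/20z)y_n ⇒ h·k2=z(1+9/20z)y_n
  y_{n+1}/y_n = 1 − 3/13z + 16/13z(1+9/20z) = 1 + z + 36/65z²
  R(z) = 1 + z + 36/65z².

Solve |R(x)|<1 on ℝ⁻.
x=-0.65: |R|=0.5840
R=1: x+36/65x²=0 ⇒ x=−65/36=-1.8056; min R=1−1/(4·36/65)=0.5486>−1
Confirm numerically:
  x=-1.759: |R|=0.95464 <1
  x=-1.508: |R|=0.75148 <1
  x=-1.419: |R|=0.69620 <1
  x=-2.399: |R|=1.78850 >1
  x=-1.841: |R|=1.03614 >1
  x=-1.830: |R|=1.02478 >1
So |R|<1 on (-1.8056, 0).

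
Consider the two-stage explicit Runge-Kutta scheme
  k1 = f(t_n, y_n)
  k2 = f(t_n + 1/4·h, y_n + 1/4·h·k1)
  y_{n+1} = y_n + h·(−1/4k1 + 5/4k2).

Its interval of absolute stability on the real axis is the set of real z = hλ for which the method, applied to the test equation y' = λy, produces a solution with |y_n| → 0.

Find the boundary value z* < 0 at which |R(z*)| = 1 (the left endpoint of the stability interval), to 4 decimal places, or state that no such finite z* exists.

z* = -3.2000.

With y'=λy (z=hλ):
  k1=λy_n ⇒ h·k1=z·y_n;  k2=λ(1+1/4z)y_n ⇒ h·k2=z(1+1/4z)y_n
  y_{n+1}/y_n = 1 − 1/4z + 5/4z(1+1/4z) = 1 + z + 5/16z²
  R(z) = 1 + z + 5/16z².

Find x<0 with |R(x)|<1.
x=-1.21: |R|=0.2475
R=1: x+5/16x²=0 ⇒ x=−16/5=-3.2000; min R=1−1/(4·5/16)=0.2000>−1
Confirm numerically:
  x=-2.335: |R|=0.36882 <1
  x=-1.863: |R|=0.22162 <1
  x=-1.564: |R|=0.20040 <1
  x=-1.544: |R|=0.20098 <1
  x=-3.502: |R|=1.33050 >1
  x=-3.273: |R|=1.07467 >1
Stable set (-3.2000, 0).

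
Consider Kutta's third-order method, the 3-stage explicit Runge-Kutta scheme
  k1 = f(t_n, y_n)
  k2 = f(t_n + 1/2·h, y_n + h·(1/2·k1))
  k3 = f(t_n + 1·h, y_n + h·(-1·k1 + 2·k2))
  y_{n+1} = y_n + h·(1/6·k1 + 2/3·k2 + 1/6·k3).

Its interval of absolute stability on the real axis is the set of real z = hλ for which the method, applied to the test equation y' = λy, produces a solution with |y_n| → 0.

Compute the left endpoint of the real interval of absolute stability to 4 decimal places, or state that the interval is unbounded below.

z* = -2.5127.

Set f=λy, z=hλ:
  order 3, 3-stage ⇒ R(z)=1+z+z^2/2+z^3/6
  (e.g. R(-1.46)=0.08711, |R|=0.08711)

Need |R(x)|<1, x<0.
x=-1.46: |R|=0.0871
|R(-2.45)|=0.8998 |R(-1.54)|=0.0371 |R(-1.25)|=0.2057
Bisect:
  x_lo=-3.0595 |R|=2.1524  x_hi=-0.0801 |R|=0.9230
  mid=-1.56985 |R|=0.01757 →hi
  mid=-2.31470 |R|=0.70274 →hi
  mid=-2.68712 |R|=1.31059 →lo
  mid=-2.50091 |R|=0.98064 →hi
  mid=-2.59401 |R|=1.13871 →lo
  mid=-2.54746 |R|=1.05800 →lo
  mid=-2.52418 |R|=1.01891 →lo
  mid=-2.51255 |R|=0.99967 →hi
  mid=-2.51837 |R|=1.00927 →lo
  mid=-2.51546 |R|=1.00446 →lo
  ...
  [-2.51291,-2.51273] ⇒ x*=-2.5127
Interval (-2.5127, 0).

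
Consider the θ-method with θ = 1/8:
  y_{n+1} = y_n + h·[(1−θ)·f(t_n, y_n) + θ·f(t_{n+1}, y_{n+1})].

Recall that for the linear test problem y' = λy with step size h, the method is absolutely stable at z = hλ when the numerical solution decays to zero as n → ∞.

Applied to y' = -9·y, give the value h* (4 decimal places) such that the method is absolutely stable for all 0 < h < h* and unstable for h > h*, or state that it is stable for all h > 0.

Test eqn y'=λy, z=hλ:
  y_{n+1} = y_n + z·[7/8·y_n + 1/8·y_{n+1}] ⇒ (1 − 1/8z)y_{n+1} = (1 + 7/8z)y_n
  R(z) = (1 + 7/8z)/(1 − 1/8z).

Need |R(x)|<1, x<0.
x=-0.68: |R|=0.3733
R=−1: 1+7/8x = −1+1/8x ⇒ -3/4x=2 ⇒ x=2/(-3/4)=-2.6667
Confirm numerically:
  x=-2.171: |R|=0.70760 <1
  x=-1.757: |R|=0.44061 <1
  x=-1.572: |R|=0.31383 <1
  x=-2.815: |R|=1.08229 >1
  x=-2.765: |R|=1.05481 >1
  x=-2.727: |R|=1.03375 >1
So |R|<1 on (-2.6667, 0).

(-2.6667,0); λ=-9 ⇒ h* = (8/3)/9 = 0.2963.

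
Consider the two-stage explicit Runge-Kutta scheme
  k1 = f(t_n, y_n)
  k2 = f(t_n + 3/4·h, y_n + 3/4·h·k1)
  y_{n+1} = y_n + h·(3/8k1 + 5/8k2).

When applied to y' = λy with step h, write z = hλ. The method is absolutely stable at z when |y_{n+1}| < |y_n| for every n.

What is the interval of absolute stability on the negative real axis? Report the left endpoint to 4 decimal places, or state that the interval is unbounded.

Set f=λy, z=hλ:
  k1=λy_n ⇒ h·k1=z·y_n;  k2=λ(1+3/4z)y_n ⇒ h·k2=z(1+3/4z)y_n
  y_{n+1}/y_n = 1 + 3/8z + 5/8z(1+3/4z) = 1 + z + 15/32z²
  ⇒ R(z) = 1 + z + 15/32z².

Need |R(x)|<1, x<0.
x=-1.53: |R|=0.5673
R=1: x+15/32x²=0 ⇒ x=−32/15=-2.1333; min R=1−1/(4·15/32)=0.4667>−1
Confirm numerically:
  x=-2.104: |R|=0.97107 <1
  x=-1.258: |R|=0.48383 <1
  x=-0.896: |R|=0.48032 <1
  x=-2.556: |R|=1.50641 >1
  x=-2.283: |R|=1.16017 >1
Stable set (-2.1333, 0).

(-2.1333, 0).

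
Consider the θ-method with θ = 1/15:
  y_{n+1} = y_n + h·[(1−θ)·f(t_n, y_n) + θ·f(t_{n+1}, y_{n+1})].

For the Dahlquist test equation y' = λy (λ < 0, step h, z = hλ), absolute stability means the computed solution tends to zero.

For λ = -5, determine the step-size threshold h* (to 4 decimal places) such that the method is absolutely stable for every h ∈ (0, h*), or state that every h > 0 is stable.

(-2.3077,0); λ=-5 ⇒ h* = (30/13)/5 = 0.4615.

On y'=λy, z=hλ:
  y_{n+1} = y_n + z·[14/15·y_n + 1/15·y_{n+1}] ⇒ (1 − 1/15z)y_{n+1} = (1 + 14/15z)y_n
  ⇒ R(z) = (1 + 14/15z)/(1 − 1/15z).

Boundary: |R(x)|=1, x<0.
x=-0.42: |R|=0.5914
R=−1: 1+14/15x = −1+1/15x ⇒ -13/15x=2 ⇒ x=2/(-13/15)=-2.3077
Confirm numerically:
  x=-1.896: |R|=0.68324 <1
  x=-1.803: |R|=0.60953 <1
  x=-1.486: |R|=0.35206 <1
  x=-1.028: |R|=0.03793 <1
  x=-2.791: |R|=1.35316 >1
  x=-2.508: |R|=1.14873 >1
  x=-2.370: |R|=1.04663 >1
Interval (-2.3077, 0).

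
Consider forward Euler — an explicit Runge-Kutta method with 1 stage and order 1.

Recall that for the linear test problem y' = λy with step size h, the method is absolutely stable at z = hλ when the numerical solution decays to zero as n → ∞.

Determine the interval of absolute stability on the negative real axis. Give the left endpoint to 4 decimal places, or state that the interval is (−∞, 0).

Test eqn y'=λy, z=hλ:
  order 1, 1-stage ⇒ R(z)=1+z
  (e.g. R(-1.72)=-0.72000, |R|=0.72000)

Need |R(x)|<1, x<0.
x=-1.72: |R|=0.7200
|R(-2.03)|=1.0300 |R(-1.49)|=0.4900 |R(-0.89)|=0.1100
Bisect:
  x_lo=-2.6889 |R|=1.6889  x_hi=-0.2132 |R|=0.7868
  mid=-1.45102 |R|=0.45102 →hi
  mid=-2.06994 |R|=1.06994 →lo
  mid=-1.76048 |R|=0.76048 →hi
  mid=-1.91521 |R|=0.91521 →hi
  mid=-1.99257 |R|=0.99257 →hi
  mid=-2.03126 |R|=1.03126 →lo
  mid=-2.01191 |R|=1.01191 →lo
  mid=-2.00224 |R|=1.00224 →lo
  mid=-1.99741 |R|=0.99741 →hi
  mid=-1.99983 |R|=0.99983 →hi
  ...
  [-2.00013,-1.99998] ⇒ x*=-2.0000
So |R|<1 on (-2.0000, 0).

z∈(-2.0000,0).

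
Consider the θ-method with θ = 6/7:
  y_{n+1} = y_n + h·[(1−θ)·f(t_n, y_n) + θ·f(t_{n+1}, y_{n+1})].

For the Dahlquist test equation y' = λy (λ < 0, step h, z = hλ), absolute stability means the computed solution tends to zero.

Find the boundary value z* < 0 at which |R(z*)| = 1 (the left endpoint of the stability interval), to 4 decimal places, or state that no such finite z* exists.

interval (−∞, 0).

Test eqn y'=λy, z=hλ:
  y_{n+1} = y_n + z·[1/7·y_n + 6/7·y_{n+1}] ⇒ (1 − 6/7z)y_{n+1} = (1 + 1/7z)y_n
  R(z) = (1 + 1/7z)/(1 − 6/7z).

Need |R(x)|<1, x<0.
x=-1.8: |R|=0.2921
x=-2: |R|=0.2632
x=-10: |R|=0.0448
x=-100: |R|=0.1532
θ=6/7≥1/2 ⇒ |1+1/7x|<|1−6/7x| ∀x<0 ⇒ unbounded interval.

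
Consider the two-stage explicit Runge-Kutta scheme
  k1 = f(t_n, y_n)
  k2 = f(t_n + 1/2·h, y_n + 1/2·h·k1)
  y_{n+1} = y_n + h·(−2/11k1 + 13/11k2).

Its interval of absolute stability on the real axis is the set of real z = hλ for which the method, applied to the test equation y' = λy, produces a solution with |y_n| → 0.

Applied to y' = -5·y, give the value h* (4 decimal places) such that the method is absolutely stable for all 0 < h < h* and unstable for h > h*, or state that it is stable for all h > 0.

(-1.6923,0); λ=-5 ⇒ h* = (22/13)/5 = 0.3385.

On y'=λy, z=hλ:
  k1=λy_n ⇒ h·k1=z·y_n;  k2=λ(1+1/2z)y_n ⇒ h·k2=z(1+1/2z)y_n
  y_{n+1}/y_n = 1 − 2/11z + 13/11z(1+1/2z) = 1 + z + 13/22z²
  Hence R(z) = 1 + z + 13/22z².

Find x<0 with |R(x)|<1.
x=-1.67: |R|=0.9780
R=1: x+13/22x²=0 ⇒ x=−22/13=-1.6923; min R=1−1/(4·13/22)=0.5769>−1
Confirm numerically:
  x=-1.453: |R|=0.79453 <1
  x=-1.018: |R|=0.59437 <1
  x=-0.791: |R|=0.57872 <1
  x=-1.943: |R|=1.28783 >1
  x=-1.833: |R|=1.15239 >1
  x=-1.784: |R|=1.09666 >1
Stable set (-1.6923, 0).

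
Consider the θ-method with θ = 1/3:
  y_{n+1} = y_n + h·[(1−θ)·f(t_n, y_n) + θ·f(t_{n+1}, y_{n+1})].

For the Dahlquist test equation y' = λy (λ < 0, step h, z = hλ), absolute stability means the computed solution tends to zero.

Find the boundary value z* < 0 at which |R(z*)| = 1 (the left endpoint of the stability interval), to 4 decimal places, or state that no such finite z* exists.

left endpoint -6.0000.

Set f=λy, z=hλ:
  y_{n+1} = y_n + z·[2/3·y_n + 1/3·y_{n+1}] ⇒ (1 − 1/3z)y_{n+1} = (1 + 2/3z)y_n
  R(z) = (1 + 2/3z)/(1 − 1/3z).

Need |R(x)|<1, x<0.
x=-0.73: |R|=0.4129
R=−1: 1+2/3x = −1+1/3x ⇒ -1/3x=2 ⇒ x=2/(-1/3)=-6.0000
Confirm numerically:
  x=-4.978: |R|=0.87190 <1
  x=-4.852: |R|=0.85380 <1
  x=-2.507: |R|=0.36572 <1
  x=-6.482: |R|=1.05083 >1
  x=-6.336: |R|=1.03599 >1
  x=-6.265: |R|=1.02860 >1
Interval (-6.0000, 0).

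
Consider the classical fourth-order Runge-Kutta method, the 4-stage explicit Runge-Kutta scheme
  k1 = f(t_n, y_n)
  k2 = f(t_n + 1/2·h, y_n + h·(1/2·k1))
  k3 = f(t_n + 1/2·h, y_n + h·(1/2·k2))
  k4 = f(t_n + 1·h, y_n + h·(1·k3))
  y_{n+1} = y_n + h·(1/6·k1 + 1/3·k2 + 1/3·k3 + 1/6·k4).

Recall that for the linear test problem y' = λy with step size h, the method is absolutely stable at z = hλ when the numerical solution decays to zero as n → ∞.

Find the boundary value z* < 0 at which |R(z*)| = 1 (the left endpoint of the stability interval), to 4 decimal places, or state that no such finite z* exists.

left endpoint -2.7853.

Test eqn y'=λy, z=hλ:
  order 4, 4-stage ⇒ R(z)=1+z+z^2/2+z^3/6+z^4/24
  (e.g. R(-0.87)=0.42257, |R|=0.42257)

Boundary: |R(x)|=1, x<0.
x=-0.87: |R|=0.4226
|R(-2.84)|=1.0857 |R(-2.33)|=0.5043 |R(-1.66)|=0.2718
Bisect:
  x_lo=-3.3978 |R|=2.3904  x_hi=-0.3112 |R|=0.7326
  mid=-1.85449 |R|=0.29492 →hi
  mid=-2.62614 |R|=0.78539 →hi
  mid=-3.01196 |R|=1.39911 →lo
  mid=-2.81905 |R|=1.05210 →lo
  mid=-2.72260 |R|=0.90951 →hi
  mid=-2.77082 |R|=0.97840 →hi
  mid=-2.79494 |R|=1.01464 →lo
  ...
  [-2.78533,-2.78514] ⇒ x*=-2.7853
Interval (-2.7853, 0).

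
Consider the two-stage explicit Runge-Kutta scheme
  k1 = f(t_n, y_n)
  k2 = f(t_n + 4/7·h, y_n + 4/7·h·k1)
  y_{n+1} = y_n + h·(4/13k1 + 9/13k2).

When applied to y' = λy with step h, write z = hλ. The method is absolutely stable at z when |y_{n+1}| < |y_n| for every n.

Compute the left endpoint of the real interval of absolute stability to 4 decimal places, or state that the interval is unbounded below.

Set f=λy, z=hλ:
  k1=λy_n ⇒ h·k1=z·y_n;  k2=λ(1+4/7z)y_n ⇒ h·k2=z(1+4/7z)y_n
  y_{n+1}/y_n = 1 + 4/13z + 9/13z(1+4/7z) = 1 + z + 36/91z²
  Hence R(z) = 1 + z + 36/91z².

Solve |R(x)|<1 on ℝ⁻.
x=-0.79: |R|=0.4569
R=1: x+36/91x²=0 ⇒ x=−91/36=-2.5278; min R=1−1/(4·36/91)=0.3681>−1
Confirm numerically:
  x=-1.904: |R|=0.53015 <1
  x=-1.448: |R|=0.38147 <1
  x=-1.392: |R|=0.37455 <1
  x=-3.072: |R|=1.66139 >1
  x=-2.841: |R|=1.35203 >1
Interval (-2.5278, 0).

left endpoint -2.5278.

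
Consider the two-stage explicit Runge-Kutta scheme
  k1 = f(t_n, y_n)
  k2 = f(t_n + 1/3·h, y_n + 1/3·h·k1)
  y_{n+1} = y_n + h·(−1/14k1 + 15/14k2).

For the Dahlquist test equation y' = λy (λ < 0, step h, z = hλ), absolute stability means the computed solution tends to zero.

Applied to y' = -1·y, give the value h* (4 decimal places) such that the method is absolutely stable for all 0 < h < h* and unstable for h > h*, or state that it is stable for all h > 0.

Test eqn y'=λy, z=hλ:
  k1=λy_n ⇒ h·k1=z·y_n;  k2=λ(1+1/3z)y_n ⇒ h·k2=z(1+1/3z)y_n
  y_{n+1}/y_n = 1 − 1/14z + 15/14z(1+1/3z) = 1 + z + 5/14z²
  so R(z) = 1 + z + 5/14z².

Need |R(x)|<1, x<0.
x=-0.71: |R|=0.4700
R=1: x+5/14x²=0 ⇒ x=−14/5=-2.8000; min R=1−1/(4·5/14)=0.3000>−1
Confirm numerically:
  x=-2.009: |R|=0.43246 <1
  x=-1.535: |R|=0.30651 <1
  x=-1.226: |R|=0.31081 <1
  x=-3.258: |R|=1.53292 >1
  x=-3.062: |R|=1.28652 >1
  x=-2.870: |R|=1.07175 >1
Stable set (-2.8000, 0).

(-2.8000,0); λ=-1 ⇒ h* = (14/5)/1 = 2.8000.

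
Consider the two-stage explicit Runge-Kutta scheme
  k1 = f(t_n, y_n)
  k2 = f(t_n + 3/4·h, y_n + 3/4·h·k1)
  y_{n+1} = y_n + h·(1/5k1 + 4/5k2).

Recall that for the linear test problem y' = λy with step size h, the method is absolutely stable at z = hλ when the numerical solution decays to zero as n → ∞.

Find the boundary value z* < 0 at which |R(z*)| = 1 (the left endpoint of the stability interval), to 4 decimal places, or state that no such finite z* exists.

On y'=λy, z=hλ:
  k1=λy_n ⇒ h·k1=z·y_n;  k2=λ(1+3/4z)y_n ⇒ h·k2=z(1+3/4z)y_n
  y_{n+1}/y_n = 1 + 1/5z + 4/5z(1+3/4z) = 1 + z + 3/5z²
  Hence R(z) = 1 + z + 3/5z².

Need |R(x)|<1, x<0.
x=-1.36: |R|=0.7498
R=1: x+3/5x²=0 ⇒ x=−5/3=-1.6667; min R=1−1/(4·3/5)=0.5833>−1
Confirm numerically:
  x=-1.044: |R|=0.60996 <1
  x=-0.989: |R|=0.59787 <1
  x=-0.704: |R|=0.59337 <1
  x=-2.212: |R|=1.72377 >1
  x=-2.211: |R|=1.72211 >1
  x=-1.695: |R|=1.02881 >1
Stable set (-1.6667, 0).

z* = -1.6667.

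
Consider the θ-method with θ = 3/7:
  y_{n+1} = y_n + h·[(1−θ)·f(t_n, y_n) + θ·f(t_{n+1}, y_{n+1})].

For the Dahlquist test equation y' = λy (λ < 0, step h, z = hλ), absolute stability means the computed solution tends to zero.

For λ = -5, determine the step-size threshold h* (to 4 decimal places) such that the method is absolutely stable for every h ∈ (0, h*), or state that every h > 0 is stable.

(-14.0000,0); λ=-5 ⇒ h* = (14)/5 = 2.8000.

Set f=λy, z=hλ:
  y_{n+1} = y_n + z·[4/7·y_n + 3/7·y_{n+1}] ⇒ (1 − 3/7z)y_{n+1} = (1 + 4/7z)y_n
  Hence R(z) = (1 + 4/7z)/(1 − 3/7z).

Solve |R(x)|<1 on ℝ⁻.
x=-1.27: |R|=0.1776
R=−1: 1+4/7x = −1+3/7x ⇒ -1/7x=2 ⇒ x=2/(-1/7)=-14.0000
Confirm numerically:
  x=-11.549: |R|=0.94115 <1
  x=-10.427: |R|=0.90666 <1
  x=-6.378: |R|=0.70835 <1
  x=-14.271: |R|=1.00544 >1
  x=-14.253: |R|=1.00508 >1
Stable set (-14.0000, 0).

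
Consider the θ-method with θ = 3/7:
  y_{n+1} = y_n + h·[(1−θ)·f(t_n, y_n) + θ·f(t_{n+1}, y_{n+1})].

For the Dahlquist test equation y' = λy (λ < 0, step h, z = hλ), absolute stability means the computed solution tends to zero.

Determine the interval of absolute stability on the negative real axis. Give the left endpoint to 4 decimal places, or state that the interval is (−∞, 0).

Test eqn y'=λy, z=hλ:
  y_{n+1} = y_n + z·[4/7·y_n + 3/7·y_{n+1}] ⇒ (1 − 3/7z)y_{n+1} = (1 + 4/7z)y_n
  so R(z) = (1 + 4/7z)/(1 − 3/7z).

Solve |R(x)|<1 on ℝ⁻.
x=-1.51: |R|=0.0833
R=−1: 1+4/7x = −1+3/7x ⇒ -1/7x=2 ⇒ x=2/(-1/7)=-14.0000
Confirm numerically:
  x=-13.930: |R|=0.99857 <1
  x=-12.609: |R|=0.96897 <1
  x=-12.279: |R|=0.96074 <1
  x=-8.035: |R|=0.80823 <1
  x=-14.232: |R|=1.00467 >1
  x=-14.078: |R|=1.00158 >1
Interval (-14.0000, 0).

z∈(-14.0000,0).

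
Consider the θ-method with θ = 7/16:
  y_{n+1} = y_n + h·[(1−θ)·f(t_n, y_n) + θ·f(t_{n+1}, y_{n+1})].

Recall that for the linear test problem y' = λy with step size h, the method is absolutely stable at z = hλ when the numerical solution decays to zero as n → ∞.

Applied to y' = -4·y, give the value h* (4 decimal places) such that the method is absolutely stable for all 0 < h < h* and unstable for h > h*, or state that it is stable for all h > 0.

On y'=λy, z=hλ:
  y_{n+1} = y_n + z·[9/16·y_n + 7/16·y_{n+1}] ⇒ (1 − 7/16z)y_{n+1} = (1 + 9/16z)y_n
  Hence R(z) = (1 + 9/16z)/(1 − 7/16z).

Need |R(x)|<1, x<0.
x=-1.33: |R|=0.1592
R=−1: 1+9/16x = −1+7/16x ⇒ -1/8x=2 ⇒ x=2/(-1/8)=-16.0000
Confirm numerically:
  x=-15.376: |R|=0.98991 <1
  x=-14.247: |R|=0.96971 <1
  x=-14.200: |R|=0.96880 <1
  x=-8.678: |R|=0.80919 <1
  x=-16.415: |R|=1.00634 >1
  x=-16.302: |R|=1.00464 >1
  x=-16.052: |R|=1.00081 >1
Stable set (-16.0000, 0).

(-16.0000,0); λ=-4 ⇒ h* = (16)/4 = 4.0000.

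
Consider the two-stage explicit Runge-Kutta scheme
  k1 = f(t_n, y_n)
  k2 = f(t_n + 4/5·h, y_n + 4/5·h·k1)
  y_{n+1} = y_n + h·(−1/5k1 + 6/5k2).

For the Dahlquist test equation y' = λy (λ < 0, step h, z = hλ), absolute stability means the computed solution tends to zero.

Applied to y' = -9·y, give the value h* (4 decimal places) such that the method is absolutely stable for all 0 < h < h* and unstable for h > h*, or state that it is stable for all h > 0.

(-1.0417,0); λ=-9 ⇒ h* = (25/24)/9 = 0.1157.

Test eqn y'=λy, z=hλ:
  k1=λy_n ⇒ h·k1=z·y_n;  k2=λ(1+4/5z)y_n ⇒ h·k2=z(1+4/5z)y_n
  y_{n+1}/y_n = 1 − 1/5z + 6/5z(1+4/5z) = 1 + z + 24/25z²
  so R(z) = 1 + z + 24/25z².

Boundary: |R(x)|=1, x<0.
x=-1.02: |R|=0.9788
R=1: x+24/25x²=0 ⇒ x=−25/24=-1.0417; min R=1−1/(4·24/25)=0.7396>−1
Confirm numerically:
  x=-1.009: |R|=0.96836 <1
  x=-0.965: |R|=0.92898 <1
  x=-0.834: |R|=0.83373 <1
  x=-0.686: |R|=0.76577 <1
  x=-1.632: |R|=1.92489 >1
  x=-1.547: |R|=1.75048 >1
  x=-1.180: |R|=1.15670 >1
Stable set (-1.0417, 0).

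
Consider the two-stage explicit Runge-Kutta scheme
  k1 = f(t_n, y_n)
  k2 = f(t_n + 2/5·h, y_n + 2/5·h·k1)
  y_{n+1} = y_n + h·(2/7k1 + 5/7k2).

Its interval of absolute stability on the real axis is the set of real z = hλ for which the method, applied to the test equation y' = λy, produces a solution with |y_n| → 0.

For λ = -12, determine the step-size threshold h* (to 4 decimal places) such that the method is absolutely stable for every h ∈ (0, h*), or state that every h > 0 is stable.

(-3.5000,0); λ=-12 ⇒ h* = (7/2)/12 = 0.2917.

On y'=λy, z=hλ:
  k1=λy_n ⇒ h·k1=z·y_n;  k2=λ(1+2/5z)y_n ⇒ h·k2=z(1+2/5z)y_n
  y_{n+1}/y_n = 1 + 2/7z + 5/7z(1+2/5z) = 1 + z + 2/7z²
  Hence R(z) = 1 + z + 2/7z².

Boundary: |R(x)|=1, x<0.
x=-0.36: |R|=0.6770
R=1: x+2/7x²=0 ⇒ x=−7/2=-3.5000; min R=1−1/(4·2/7)=0.1250>−1
Confirm numerically:
  x=-3.167: |R|=0.69868 <1
  x=-3.048: |R|=0.60637 <1
  x=-2.615: |R|=0.33878 <1
  x=-1.917: |R|=0.13297 <1
  x=-4.100: |R|=1.70286 >1
  x=-3.897: |R|=1.44203 >1
  x=-3.612: |R|=1.11558 >1
So |R|<1 on (-3.5000, 0).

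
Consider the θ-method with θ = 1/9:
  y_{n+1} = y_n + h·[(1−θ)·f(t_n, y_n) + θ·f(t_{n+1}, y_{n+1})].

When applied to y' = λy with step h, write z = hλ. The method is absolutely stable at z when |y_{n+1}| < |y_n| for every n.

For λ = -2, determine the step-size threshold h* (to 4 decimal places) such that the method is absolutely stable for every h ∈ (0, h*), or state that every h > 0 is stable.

On y'=λy, z=hλ:
  y_{n+1} = y_n + z·[8/9·y_n + 1/9·y_{n+1}] ⇒ (1 − 1/9z)y_{n+1} = (1 + 8/9z)y_n
  ⇒ R(z) = (1 + 8/9z)/(1 − 1/9z).

Need |R(x)|<1, x<0.
x=-1.51: |R|=0.2931
R=−1: 1+8/9x = −1+1/9x ⇒ -7/9x=2 ⇒ x=2/(-7/9)=-2.5714
Confirm numerically:
  x=-1.810: |R|=0.50694 <1
  x=-1.603: |R|=0.36065 <1
  x=-1.434: |R|=0.23692 <1
  x=-1.270: |R|=0.11295 <1
  x=-2.966: |R|=1.23082 >1
  x=-2.806: |R|=1.13908 >1
  x=-2.804: |R|=1.13792 >1
So |R|<1 on (-2.5714, 0).

(-2.5714,0); λ=-2 ⇒ h* = (18/7)/2 = 1.2857.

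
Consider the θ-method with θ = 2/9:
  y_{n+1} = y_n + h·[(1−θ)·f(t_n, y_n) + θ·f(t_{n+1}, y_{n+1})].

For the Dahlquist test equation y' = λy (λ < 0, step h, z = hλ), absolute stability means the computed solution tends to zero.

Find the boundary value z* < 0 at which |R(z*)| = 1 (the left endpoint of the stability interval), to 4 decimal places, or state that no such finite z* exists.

z* = -3.6000.

Test eqn y'=λy, z=hλ:
  y_{n+1} = y_n + z·[7/9·y_n + 2/9·y_{n+1}] ⇒ (1 − 2/9z)y_{n+1} = (1 + 7/9z)y_n
  R(z) = (1 + 7/9z)/(1 − 2/9z).

Need |R(x)|<1, x<0.
x=-1.43: |R|=0.0852
R=−1: 1+7/9x = −1+2/9x ⇒ -5/9x=2 ⇒ x=2/(-5/9)=-3.6000
Confirm numerically:
  x=-2.692: |R|=0.68437 <1
  x=-1.664: |R|=0.21480 <1
  x=-1.489: |R|=0.11880 <1
  x=-3.934: |R|=1.09900 >1
  x=-3.656: |R|=1.01717 >1
So |R|<1 on (-3.6000, 0).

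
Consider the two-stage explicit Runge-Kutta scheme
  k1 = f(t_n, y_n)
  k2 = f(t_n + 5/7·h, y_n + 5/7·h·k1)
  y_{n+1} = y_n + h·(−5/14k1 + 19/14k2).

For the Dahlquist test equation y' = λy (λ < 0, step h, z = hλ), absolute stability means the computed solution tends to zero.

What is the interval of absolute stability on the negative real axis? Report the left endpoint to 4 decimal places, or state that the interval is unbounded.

Set f=λy, z=hλ:
  k1=λy_n ⇒ h·k1=z·y_n;  k2=λ(1+5/7z)y_n ⇒ h·k2=z(1+5/7z)y_n
  y_{n+1}/y_n = 1 − 5/14z + 19/14z(1+5/7z) = 1 + z + 95/98z²
  Hence R(z) = 1 + z + 95/98z².

Boundary: |R(x)|=1, x<0.
x=-1.25: |R|=1.2647
R=1: x+95/98x²=0 ⇒ x=−98/95=-1.0316; min R=1−1/(4·95/98)=0.7421>−1
Confirm numerically:
  x=-0.877: |R|=0.86858 <1
  x=-0.615: |R|=0.75165 <1
  x=-0.587: |R|=0.74702 <1
  x=-0.533: |R|=0.74239 <1
  x=-1.514: |R|=1.70803 >1
  x=-1.233: |R|=1.24075 >1
  x=-1.183: |R|=1.17365 >1
So |R|<1 on (-1.0316, 0).

(-1.0316, 0).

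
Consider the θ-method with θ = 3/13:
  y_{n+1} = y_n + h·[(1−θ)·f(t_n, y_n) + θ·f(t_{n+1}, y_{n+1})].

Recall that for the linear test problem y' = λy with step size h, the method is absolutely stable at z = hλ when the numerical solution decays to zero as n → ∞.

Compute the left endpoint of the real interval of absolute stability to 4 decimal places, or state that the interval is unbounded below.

z* = -3.7143.

With y'=λy (z=hλ):
  y_{n+1} = y_n + z·[10/13·y_n + 3/13·y_{n+1}] ⇒ (1 − 3/13z)y_{n+1} = (1 + 10/13z)y_n
  Hence R(z) = (1 + 10/13z)/(1 − 3/13z).

Solve |R(x)|<1 on ℝ⁻.
x=-0.73: |R|=0.3752
R=−1: 1+10/13x = −1+3/13x ⇒ -7/13x=2 ⇒ x=2/(-7/13)=-3.7143
Confirm numerically:
  x=-2.953: |R|=0.75621 <1
  x=-2.362: |R|=0.52873 <1
  x=-1.617: |R|=0.17758 <1
  x=-4.118: |R|=1.11146 >1
  x=-4.032: |R|=1.08862 >1
Interval (-3.7143, 0).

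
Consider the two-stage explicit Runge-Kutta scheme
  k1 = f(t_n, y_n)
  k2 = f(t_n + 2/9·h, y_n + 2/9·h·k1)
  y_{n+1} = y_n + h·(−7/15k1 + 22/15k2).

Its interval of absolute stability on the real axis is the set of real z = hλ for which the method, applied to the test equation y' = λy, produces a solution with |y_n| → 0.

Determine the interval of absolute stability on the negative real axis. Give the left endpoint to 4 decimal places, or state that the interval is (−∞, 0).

Set f=λy, z=hλ:
  k1=λy_n ⇒ h·k1=z·y_n;  k2=λ(1+2/9z)y_n ⇒ h·k2=z(1+2/9z)y_n
  y_{n+1}/y_n = 1 − 7/15z + 22/15z(1+2/9z) = 1 + z + 44/135z²
  so R(z) = 1 + z + 44/135z².

Need |R(x)|<1, x<0.
x=-1.51: |R|=0.2331
R=1: x+44/135x²=0 ⇒ x=−135/44=-3.0682; min R=1−1/(4·44/135)=0.2330>−1
Confirm numerically:
  x=-2.962: |R|=0.89749 <1
  x=-2.932: |R|=0.86986 <1
  x=-2.783: |R|=0.74133 <1
  x=-1.472: |R|=0.23421 <1
  x=-3.603: |R|=1.62804 >1
  x=-3.314: |R|=1.26551 >1
Interval (-3.0682, 0).

z∈(-3.0682,0).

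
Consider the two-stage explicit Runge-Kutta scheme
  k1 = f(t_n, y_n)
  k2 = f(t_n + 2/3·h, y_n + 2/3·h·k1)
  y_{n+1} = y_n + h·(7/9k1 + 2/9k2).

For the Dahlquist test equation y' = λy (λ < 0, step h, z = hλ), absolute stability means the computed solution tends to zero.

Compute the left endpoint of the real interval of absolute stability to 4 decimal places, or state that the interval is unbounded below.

On y'=λy, z=hλ:
  k1=λy_n ⇒ h·k1=z·y_n;  k2=λ(1+2/3z)y_n ⇒ h·k2=z(1+2/3z)y_n
  y_{n+1}/y_n = 1 + 7/9z + 2/9z(1+2/3z) = 1 + z + 4/27z²
  Hence R(z) = 1 + z + 4/27z².

Solve |R(x)|<1 on ℝ⁻.
x=-0.69: |R|=0.3805
R=1: x+4/27x²=0 ⇒ x=−27/4=-6.7500; min R=1−1/(4·4/27)=-0.6875>−1
Confirm numerically:
  x=-5.959: |R|=0.30169 <1
  x=-4.952: |R|=0.31907 <1
  x=-3.604: |R|=0.67973 <1
  x=-3.140: |R|=0.67932 <1
  x=-7.293: |R|=1.58668 >1
  x=-7.198: |R|=1.47773 >1
  x=-6.853: |R|=1.10457 >1
Interval (-6.7500, 0).

z* = -6.7500.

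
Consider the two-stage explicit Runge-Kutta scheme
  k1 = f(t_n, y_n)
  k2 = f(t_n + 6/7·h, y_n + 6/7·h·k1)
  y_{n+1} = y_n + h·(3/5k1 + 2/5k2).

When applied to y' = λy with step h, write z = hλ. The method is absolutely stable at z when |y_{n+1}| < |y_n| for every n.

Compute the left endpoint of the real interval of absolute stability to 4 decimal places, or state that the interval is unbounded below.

With y'=λy (z=hλ):
  k1=λy_n ⇒ h·k1=z·y_n;  k2=λ(1+6/7z)y_n ⇒ h·k2=z(1+6/7z)y_n
  y_{n+1}/y_n = 1 + 3/5z + 2/5z(1+6/7z) = 1 + z + 12/35z²
  Hence R(z) = 1 + z + 12/35z².

Find x<0 with |R(x)|<1.
x=-1.01: |R|=0.3397
R=1: x+12/35x²=0 ⇒ x=−35/12=-2.9167; min R=1−1/(4·12/35)=0.2708>−1
Confirm numerically:
  x=-2.206: |R|=0.46249 <1
  x=-1.841: |R|=0.32104 <1
  x=-1.395: |R|=0.27221 <1
  x=-3.495: |R|=1.69301 >1
  x=-3.214: |R|=1.32764 >1
  x=-3.086: |R|=1.17916 >1
So |R|<1 on (-2.9167, 0).

z* = -2.9167.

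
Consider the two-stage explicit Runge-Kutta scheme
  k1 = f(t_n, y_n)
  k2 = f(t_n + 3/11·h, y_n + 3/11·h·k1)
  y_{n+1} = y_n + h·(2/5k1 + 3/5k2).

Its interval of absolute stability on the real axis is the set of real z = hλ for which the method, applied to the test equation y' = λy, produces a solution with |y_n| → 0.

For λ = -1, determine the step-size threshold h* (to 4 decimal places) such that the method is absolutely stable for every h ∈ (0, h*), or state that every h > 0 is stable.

Set f=λy, z=hλ:
  k1=λy_n ⇒ h·k1=z·y_n;  k2=λ(1+3/11z)y_n ⇒ h·k2=z(1+3/11z)y_n
  y_{n+1}/y_n = 1 + 2/5z + 3/5z(1+3/11z) = 1 + z + 9/55z²
  ⇒ R(z) = 1 + z + 9/55z².

Boundary: |R(x)|=1, x<0.
x=-1.3: |R|=0.0235
R=1: x+9/55x²=0 ⇒ x=−55/9=-6.1111; min R=1−1/(4·9/55)=-0.5278>−1
Confirm numerically:
  x=-4.690: |R|=0.09064 <1
  x=-4.404: |R|=0.23024 <1
  x=-3.259: |R|=0.52100 <1
  x=-6.621: |R|=1.55243 >1
  x=-6.470: |R|=1.37997 >1
  x=-6.139: |R|=1.02802 >1
Interval (-6.1111, 0).

(-6.1111,0); λ=-1 ⇒ h* = (55/9)/1 = 6.1111.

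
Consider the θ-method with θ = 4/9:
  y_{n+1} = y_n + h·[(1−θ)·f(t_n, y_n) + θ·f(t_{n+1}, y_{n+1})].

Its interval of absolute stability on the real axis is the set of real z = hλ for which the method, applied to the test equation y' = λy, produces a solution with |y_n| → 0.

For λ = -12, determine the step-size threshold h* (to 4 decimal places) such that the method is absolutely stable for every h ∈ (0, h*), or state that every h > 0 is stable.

(-18.0000,0); λ=-12 ⇒ h* = (18)/12 = 1.5000.

With y'=λy (z=hλ):
  y_{n+1} = y_n + z·[5/9·y_n + 4/9·y_{n+1}] ⇒ (1 − 4/9z)y_{n+1} = (1 + 5/9z)y_n
  so R(z) = (1 + 5/9z)/(1 − 4/9z).

Find x<0 with |R(x)|<1.
x=-0.33: |R|=0.7122
R=−1: 1+5/9x = −1+4/9x ⇒ -1/9x=2 ⇒ x=2/(-1/9)=-18.0000
Confirm numerically:
  x=-14.383: |R|=0.94564 <1
  x=-14.124: |R|=0.94082 <1
  x=-12.962: |R|=0.91720 <1
  x=-11.061: |R|=0.86968 <1
  x=-18.392: |R|=1.00475 >1
  x=-18.306: |R|=1.00372 >1
  x=-18.239: |R|=1.00292 >1
Stable set (-18.0000, 0).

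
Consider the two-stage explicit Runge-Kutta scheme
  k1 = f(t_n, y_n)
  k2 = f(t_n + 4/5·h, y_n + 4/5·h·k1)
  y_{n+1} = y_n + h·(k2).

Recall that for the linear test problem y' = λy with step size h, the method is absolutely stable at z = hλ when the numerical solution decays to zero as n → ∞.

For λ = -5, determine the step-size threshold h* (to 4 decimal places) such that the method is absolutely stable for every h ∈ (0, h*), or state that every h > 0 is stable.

(-1.2500,0); λ=-5 ⇒ h* = (5/4)/5 = 0.2500.

Test eqn y'=λy, z=hλ:
  k1=λy_n ⇒ h·k1=z·y_n;  k2=λ(1+4/5z)y_n ⇒ h·k2=z(1+4/5z)y_n
  y_{n+1}/y_n = 1 + z(1+4/5z) = 1 + z + 4/5z²
  R(z) = 1 + z + 4/5z².

Find x<0 with |R(x)|<1.
x=-0.71: |R|=0.6933
R=1: x+4/5x²=0 ⇒ x=−5/4=-1.2500; min R=1−1/(4·4/5)=0.6875>−1
Confirm numerically:
  x=-1.057: |R|=0.83680 <1
  x=-0.751: |R|=0.70020 <1
  x=-0.629: |R|=0.68751 <1
  x=-1.705: |R|=1.62062 >1
  x=-1.644: |R|=1.51819 >1
  x=-1.281: |R|=1.03177 >1
So |R|<1 on (-1.2500, 0).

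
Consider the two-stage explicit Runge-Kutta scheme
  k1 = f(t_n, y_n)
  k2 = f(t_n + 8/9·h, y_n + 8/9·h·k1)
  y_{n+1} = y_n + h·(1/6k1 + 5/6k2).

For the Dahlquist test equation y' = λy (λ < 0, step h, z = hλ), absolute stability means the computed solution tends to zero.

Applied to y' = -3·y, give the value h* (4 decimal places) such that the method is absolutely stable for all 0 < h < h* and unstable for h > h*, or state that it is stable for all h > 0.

(-1.3500,0); λ=-3 ⇒ h* = (27/20)/3 = 0.4500.

Set f=λy, z=hλ:
  k1=λy_n ⇒ h·k1=z·y_n;  k2=λ(1+8/9z)y_n ⇒ h·k2=z(1+8/9z)y_n
  y_{n+1}/y_n = 1 + 1/6z + 5/6z(1+8/9z) = 1 + z + 20/27z²
  R(z) = 1 + z + 20/27z².

Boundary: |R(x)|=1, x<0.
x=-0.6: |R|=0.6667
R=1: x+20/27x²=0 ⇒ x=−27/20=-1.3500; min R=1−1/(4·20/27)=0.6625>−1
Confirm numerically:
  x=-1.330: |R|=0.98030 <1
  x=-1.067: |R|=0.77633 <1
  x=-1.033: |R|=0.75744 <1
  x=-0.704: |R|=0.66312 <1
  x=-1.815: |R|=1.62517 >1
  x=-1.808: |R|=1.61338 >1
So |R|<1 on (-1.3500, 0).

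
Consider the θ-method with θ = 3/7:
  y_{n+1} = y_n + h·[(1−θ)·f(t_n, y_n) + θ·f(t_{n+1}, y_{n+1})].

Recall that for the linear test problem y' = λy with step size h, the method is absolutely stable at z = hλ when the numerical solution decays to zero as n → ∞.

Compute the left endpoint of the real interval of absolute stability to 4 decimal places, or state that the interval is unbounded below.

left endpoint -14.0000.

Test eqn y'=λy, z=hλ:
  y_{n+1} = y_n + z·[4/7·y_n + 3/7·y_{n+1}] ⇒ (1 − 3/7z)y_{n+1} = (1 + 4/7z)y_n
  Hence R(z) = (1 + 4/7z)/(1 − 3/7z).

Find x<0 with |R(x)|<1.
x=-1.73: |R|=0.0066
R=−1: 1+4/7x = −1+3/7x ⇒ -1/7x=2 ⇒ x=2/(-1/7)=-14.0000
Confirm numerically:
  x=-12.881: |R|=0.97548 <1
  x=-10.575: |R|=0.91156 <1
  x=-7.275: |R|=0.76670 <1
  x=-14.474: |R|=1.00940 >1
  x=-14.420: |R|=1.00836 >1
  x=-14.158: |R|=1.00319 >1
So |R|<1 on (-14.0000, 0).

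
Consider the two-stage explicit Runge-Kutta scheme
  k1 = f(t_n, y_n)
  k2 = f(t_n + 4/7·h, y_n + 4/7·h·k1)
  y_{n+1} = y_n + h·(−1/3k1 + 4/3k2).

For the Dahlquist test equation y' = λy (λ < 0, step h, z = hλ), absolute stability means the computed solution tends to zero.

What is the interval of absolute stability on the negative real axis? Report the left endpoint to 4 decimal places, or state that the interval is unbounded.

With y'=λy (z=hλ):
  k1=λy_n ⇒ h·k1=z·y_n;  k2=λ(1+4/7z)y_n ⇒ h·k2=z(1+4/7z)y_n
  y_{n+1}/y_n = 1 − 1/3z + 4/3z(1+4/7z) = 1 + z + 16/21z²
  ⇒ R(z) = 1 + z + 16/21z².

Find x<0 with |R(x)|<1.
x=-0.82: |R|=0.6923
R=1: x+16/21x²=0 ⇒ x=−21/16=-1.3125; min R=1−1/(4·16/21)=0.6719>−1
Confirm numerically:
  x=-1.246: |R|=0.93687 <1
  x=-1.209: |R|=0.90466 <1
  x=-0.637: |R|=0.67216 <1
  x=-1.663: |R|=1.44410 >1
  x=-1.557: |R|=1.29005 >1
Stable set (-1.3125, 0).

(-1.3125, 0).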